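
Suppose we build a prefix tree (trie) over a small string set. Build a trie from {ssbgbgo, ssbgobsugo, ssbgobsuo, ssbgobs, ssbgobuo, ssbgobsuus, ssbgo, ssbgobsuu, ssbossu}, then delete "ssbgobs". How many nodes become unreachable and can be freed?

A node on "ssbgobs"'s path can go only if nothing else ends at it or branches off below it.
Every node on "ssbgobs" is still needed (e.g. by "ssbgobsugo"), so nothing is freed.
Nodes removed: 0

0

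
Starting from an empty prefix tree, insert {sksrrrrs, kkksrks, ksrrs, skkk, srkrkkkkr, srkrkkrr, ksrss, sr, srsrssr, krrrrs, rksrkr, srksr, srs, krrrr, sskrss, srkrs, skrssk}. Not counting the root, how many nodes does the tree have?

61

Insert word by word; a character creates a node only if that edge doesn't already exist:
  "sksrrrrs" → 8 new (s, k, s, r, r, r, r, s)
  "kkksrks" → 7 new (k, k, k, s, r, k, s)
  "ksrrs" → prefix "k" already present; 4 new (s, r, r, s)
  "skkk" → prefix "sk" already present; 2 new (k, k)
  "srkrkkkkr" → prefix "s" already present; 8 new (r, k, r, k, k, k, k, r)
  "srkrkkrr" → prefix "srkrkk" already present; 2 new (r, r)
  "ksrss" → prefix "ksr" already present; 2 new (s, s)
  "sr" → prefix "sr" already present; 0 new (none)
  "srsrssr" → prefix "sr" already present; 5 new (s, r, s, s, r)
  "krrrrs" → prefix "k" already present; 5 new (r, r, r, r, s)
  "rksrkr" → 6 new (r, k, s, r, k, r)
  "srksr" → prefix "srk" already present; 2 new (s, r)
  "srs" → prefix "srs" already present; 0 new (none)
  "krrrr" → prefix "krrrr" already present; 0 new (none)
  "sskrss" → prefix "s" already present; 5 new (s, k, r, s, s)
  "srkrs" → prefix "srkr" already present; 1 new (s)
  "skrssk" → prefix "sk" already present; 4 new (r, s, s, k)
Total nodes = 8 + 7 + 4 + 2 + 8 + 2 + 2 + 0 + 5 + 5 + 6 + 2 + 0 + 0 + 5 + 1 + 4 = 61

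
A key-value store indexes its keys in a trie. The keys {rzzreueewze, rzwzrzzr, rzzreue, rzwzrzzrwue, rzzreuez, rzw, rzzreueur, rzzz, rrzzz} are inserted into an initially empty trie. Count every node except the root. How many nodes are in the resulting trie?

28

For each word, the new-node count is its length minus the longest prefix already in the trie:
  "rzzreueewze" → 11 new (r, z, z, r, e, u, e, e, w, z, e)
  "rzwzrzzr" → prefix "rz" already present; 6 new (w, z, r, z, z, r)
  "rzzreue" → prefix "rzzreue" already present; 0 new (none)
  "rzwzrzzrwue" → prefix "rzwzrzzr" already present; 3 new (w, u, e)
  "rzzreuez" → prefix "rzzreue" already present; 1 new (z)
  "rzw" → prefix "rzw" already present; 0 new (none)
  "rzzreueur" → prefix "rzzreue" already present; 2 new (u, r)
  "rzzz" → prefix "rzz" already present; 1 new (z)
  "rrzzz" → prefix "r" already present; 4 new (r, z, z, z)
Total nodes = 11 + 6 + 0 + 3 + 1 + 0 + 2 + 1 + 4 = 28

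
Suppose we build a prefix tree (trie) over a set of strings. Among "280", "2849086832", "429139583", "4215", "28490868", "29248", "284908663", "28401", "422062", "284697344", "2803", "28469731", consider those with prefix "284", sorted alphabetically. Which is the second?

28469731

Words with prefix "284", in lexicographic order: "28401", "28469731", "284697344", "284908663", "28490868", "2849086832"
Position 2: 28469731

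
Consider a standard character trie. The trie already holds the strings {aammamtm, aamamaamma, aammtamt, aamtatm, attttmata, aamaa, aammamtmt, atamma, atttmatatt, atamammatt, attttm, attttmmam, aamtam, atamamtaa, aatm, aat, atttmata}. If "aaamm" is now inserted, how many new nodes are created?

The longest prefix of "aaamm" already in the trie is "aa" (length 2).
So 5 − 2 = 3 new nodes.

3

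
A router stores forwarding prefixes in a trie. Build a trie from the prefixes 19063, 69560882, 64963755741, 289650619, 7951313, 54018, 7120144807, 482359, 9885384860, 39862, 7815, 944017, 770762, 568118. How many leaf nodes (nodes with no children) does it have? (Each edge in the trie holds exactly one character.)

14

Leaves are exactly the stored words that no other stored word extends.
Those words: "19063", "289650619", "39862", "482359", "54018", "568118", "64963755741", "69560882", "7120144807", "770762", "7815", "7951313", "944017", "9885384860"
Leaf count: 14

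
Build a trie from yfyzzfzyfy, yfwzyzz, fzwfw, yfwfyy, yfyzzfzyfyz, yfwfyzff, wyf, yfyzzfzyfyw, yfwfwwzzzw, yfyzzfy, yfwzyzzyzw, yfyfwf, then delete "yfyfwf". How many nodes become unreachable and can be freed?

3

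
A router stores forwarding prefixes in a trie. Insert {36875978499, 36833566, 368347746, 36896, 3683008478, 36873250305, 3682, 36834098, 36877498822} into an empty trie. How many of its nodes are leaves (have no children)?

A leaf is a node with no children — equivalently, the end of a word that is not a proper prefix of any other stored word.
Those words: "3682", "3683008478", "36833566", "36834098", "368347746", "36873250305", "36875978499", "36877498822", "36896"
Leaf count: 9

9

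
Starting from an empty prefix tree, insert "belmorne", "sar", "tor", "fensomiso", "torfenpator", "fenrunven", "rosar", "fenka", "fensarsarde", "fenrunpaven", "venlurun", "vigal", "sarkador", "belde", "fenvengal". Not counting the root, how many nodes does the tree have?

Insert word by word; a character creates a node only if that edge doesn't already exist:
  "belmorne" → 8 new (b, e, l, m, o, r, n, e)
  "sar" → 3 new (s, a, r)
  "tor" → 3 new (t, o, r)
  "fensomiso" → 9 new (f, e, n, s, o, m, i, s, o)
  "torfenpator" → prefix "tor" already present; 8 new (f, e, n, p, a, t, o, r)
  "fenrunven" → prefix "fen" already present; 6 new (r, u, n, v, e, n)
  "rosar" → 5 new (r, o, s, a, r)
  "fenka" → prefix "fen" already present; 2 new (k, a)
  "fensarsarde" → prefix "fens" already present; 7 new (a, r, s, a, r, d, e)
  "fenrunpaven" → prefix "fenrun" already present; 5 new (p, a, v, e, n)
  "venlurun" → 8 new (v, e, n, l, u, r, u, n)
  "vigal" → prefix "v" already present; 4 new (i, g, a, l)
  "sarkador" → prefix "sar" already present; 5 new (k, a, d, o, r)
  "belde" → prefix "bel" already present; 2 new (d, e)
  "fenvengal" → prefix "fen" already present; 6 new (v, e, n, g, a, l)
Total nodes = 8 + 3 + 3 + 9 + 8 + 6 + 5 + 2 + 7 + 5 + 8 + 4 + 5 + 2 + 6 = 81

81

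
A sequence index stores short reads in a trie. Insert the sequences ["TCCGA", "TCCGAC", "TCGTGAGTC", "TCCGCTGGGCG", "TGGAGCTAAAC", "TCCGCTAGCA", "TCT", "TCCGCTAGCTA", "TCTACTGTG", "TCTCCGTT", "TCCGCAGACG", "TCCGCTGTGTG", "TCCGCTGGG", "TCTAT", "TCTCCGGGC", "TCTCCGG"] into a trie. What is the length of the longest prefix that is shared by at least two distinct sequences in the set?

9

The deepest shared node is where two words last agree before diverging.
e.g. "TCCGCTAGCA" and "TCCGCTAGCTA" share the prefix "TCCGCTAGC" of length 9; no pair shares a longer one.
Longest shared-prefix length: 9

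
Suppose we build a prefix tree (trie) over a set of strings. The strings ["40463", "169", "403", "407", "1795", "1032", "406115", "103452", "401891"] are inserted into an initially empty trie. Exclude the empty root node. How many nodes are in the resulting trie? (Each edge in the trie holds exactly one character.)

27

Count nodes per top-level branch (shared prefixes stored once):
  '1'-branch (1032, 103452, 169, 1795): 12 nodes
  '4'-branch (401891, 403, 40463, 406115, 407): 15 nodes
Sum: 27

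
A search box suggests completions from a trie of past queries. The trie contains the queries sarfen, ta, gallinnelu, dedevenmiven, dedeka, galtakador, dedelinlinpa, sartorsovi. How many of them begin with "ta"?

1

Walk to "ta"; the words in its subtree are exactly those with that prefix.
Words under "ta": ta
Count: 1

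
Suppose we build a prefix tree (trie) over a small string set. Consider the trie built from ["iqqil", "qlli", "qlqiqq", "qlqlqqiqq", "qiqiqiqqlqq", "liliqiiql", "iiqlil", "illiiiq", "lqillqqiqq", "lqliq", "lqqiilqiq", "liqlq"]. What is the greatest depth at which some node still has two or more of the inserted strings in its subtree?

3

Equivalently: take the maximum, over all pairs, of their longest common prefix length.
e.g. "qlqiqq" and "qlqlqqiqq" share the prefix "qlq" of length 3; no pair shares a longer one.
Longest shared-prefix length: 3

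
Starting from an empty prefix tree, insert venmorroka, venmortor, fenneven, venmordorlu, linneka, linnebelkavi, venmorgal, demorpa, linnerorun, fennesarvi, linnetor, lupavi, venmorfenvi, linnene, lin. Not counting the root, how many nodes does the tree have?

Insert word by word; a character creates a node only if that edge doesn't already exist:
  "venmorroka" → 10 new (v, e, n, m, o, r, r, o, k, a)
  "venmortor" → prefix "venmor" already present; 3 new (t, o, r)
  "fenneven" → 8 new (f, e, n, n, e, v, e, n)
  "venmordorlu" → prefix "venmor" already present; 5 new (d, o, r, l, u)
  "linneka" → 7 new (l, i, n, n, e, k, a)
  "linnebelkavi" → prefix "linne" already present; 7 new (b, e, l, k, a, v, i)
  "venmorgal" → prefix "venmor" already present; 3 new (g, a, l)
  "demorpa" → 7 new (d, e, m, o, r, p, a)
  "linnerorun" → prefix "linne" already present; 5 new (r, o, r, u, n)
  "fennesarvi" → prefix "fenne" already present; 5 new (s, a, r, v, i)
  "linnetor" → prefix "linne" already present; 3 new (t, o, r)
  "lupavi" → prefix "l" already present; 5 new (u, p, a, v, i)
  "venmorfenvi" → prefix "venmor" already present; 5 new (f, e, n, v, i)
  "linnene" → prefix "linne" already present; 2 new (n, e)
  "lin" → prefix "lin" already present; 0 new (none)
Total nodes = 10 + 3 + 8 + 5 + 7 + 7 + 3 + 7 + 5 + 5 + 3 + 5 + 5 + 2 + 0 = 75

75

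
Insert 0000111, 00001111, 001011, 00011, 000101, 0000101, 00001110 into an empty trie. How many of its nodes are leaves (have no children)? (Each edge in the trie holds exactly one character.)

6

A leaf is a node with no children — equivalently, the end of a word that is not a proper prefix of any other stored word.
Those words: "0000101", "00001110", "00001111", "000101", "00011", "001011"
Leaf count: 6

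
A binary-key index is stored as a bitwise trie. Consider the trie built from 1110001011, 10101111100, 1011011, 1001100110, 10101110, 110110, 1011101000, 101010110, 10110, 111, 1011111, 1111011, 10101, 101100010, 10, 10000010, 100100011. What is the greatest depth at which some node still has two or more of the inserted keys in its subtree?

7

The deepest shared node is where two words last agree before diverging.
"10101110" and "10101111100" agree on "1010111" (7 characters) before diverging; nothing deeper is shared.
Longest shared-prefix length: 7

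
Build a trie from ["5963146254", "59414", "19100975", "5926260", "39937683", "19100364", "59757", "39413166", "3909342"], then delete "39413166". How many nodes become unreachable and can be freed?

6

A node on "39413166"'s path can go only if nothing else ends at it or branches off below it.
The suffix "413166" (6 nodes) is used only by "39413166"; the node for "39" still has the child "9", so pruning stops there.
Nodes removed: 6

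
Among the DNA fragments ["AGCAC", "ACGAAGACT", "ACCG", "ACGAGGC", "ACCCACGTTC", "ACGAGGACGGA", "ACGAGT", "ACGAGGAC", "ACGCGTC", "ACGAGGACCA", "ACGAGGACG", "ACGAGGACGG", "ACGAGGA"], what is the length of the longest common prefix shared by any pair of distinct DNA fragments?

10

The deepest shared node is where two words last agree before diverging.
e.g. "ACGAGGACGG" and "ACGAGGACGGA" share the prefix "ACGAGGACGG" of length 10; no pair shares a longer one.
Longest shared-prefix length: 10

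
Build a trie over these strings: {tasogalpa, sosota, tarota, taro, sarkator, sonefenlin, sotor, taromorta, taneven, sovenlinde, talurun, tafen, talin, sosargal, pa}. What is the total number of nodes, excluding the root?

72

For each word, the new-node count is its length minus the longest prefix already in the trie:
  "tasogalpa" → 9 new (t, a, s, o, g, a, l, p, a)
  "sosota" → 6 new (s, o, s, o, t, a)
  "tarota" → prefix "ta" already present; 4 new (r, o, t, a)
  "taro" → prefix "taro" already present; 0 new (none)
  "sarkator" → prefix "s" already present; 7 new (a, r, k, a, t, o, r)
  "sonefenlin" → prefix "so" already present; 8 new (n, e, f, e, n, l, i, n)
  "sotor" → prefix "so" already present; 3 new (t, o, r)
  "taromorta" → prefix "taro" already present; 5 new (m, o, r, t, a)
  "taneven" → prefix "ta" already present; 5 new (n, e, v, e, n)
  "sovenlinde" → prefix "so" already present; 8 new (v, e, n, l, i, n, d, e)
  "talurun" → prefix "ta" already present; 5 new (l, u, r, u, n)
  "tafen" → prefix "ta" already present; 3 new (f, e, n)
  "talin" → prefix "tal" already present; 2 new (i, n)
  "sosargal" → prefix "sos" already present; 5 new (a, r, g, a, l)
  "pa" → 2 new (p, a)
Total nodes = 9 + 6 + 4 + 0 + 7 + 8 + 3 + 5 + 5 + 8 + 5 + 3 + 2 + 5 + 2 = 72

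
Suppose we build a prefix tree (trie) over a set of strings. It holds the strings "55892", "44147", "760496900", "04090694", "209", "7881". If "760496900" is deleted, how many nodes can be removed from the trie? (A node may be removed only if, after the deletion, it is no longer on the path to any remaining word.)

Walk "760496900" from the leaf back toward the root, removing each node that no remaining word uses.
The suffix "60496900" (8 nodes) is used only by "760496900"; the node for "7" still has the child "8", so pruning stops there.
Nodes removed: 8

8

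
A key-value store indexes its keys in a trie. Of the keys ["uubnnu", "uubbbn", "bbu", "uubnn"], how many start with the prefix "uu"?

Filter for entries beginning with "uu":
Words under "uu": uubbbn, uubnn, uubnnu
Count: 3

3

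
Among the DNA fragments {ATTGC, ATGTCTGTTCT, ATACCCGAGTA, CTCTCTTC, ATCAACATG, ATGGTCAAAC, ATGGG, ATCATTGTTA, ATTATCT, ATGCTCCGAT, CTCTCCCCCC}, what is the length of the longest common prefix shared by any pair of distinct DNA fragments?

5

Equivalently: take the maximum, over all pairs, of their longest common prefix length.
e.g. "CTCTCCCCCC" and "CTCTCTTC" share the prefix "CTCTC" of length 5; no pair shares a longer one.
Longest shared-prefix length: 5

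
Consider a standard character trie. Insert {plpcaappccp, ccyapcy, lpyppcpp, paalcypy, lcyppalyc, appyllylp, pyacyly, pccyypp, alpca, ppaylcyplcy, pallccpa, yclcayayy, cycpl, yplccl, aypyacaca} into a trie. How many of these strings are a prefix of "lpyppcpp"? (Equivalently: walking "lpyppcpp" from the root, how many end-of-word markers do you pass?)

1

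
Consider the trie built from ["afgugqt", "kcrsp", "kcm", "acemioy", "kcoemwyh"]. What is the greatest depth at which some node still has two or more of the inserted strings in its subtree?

The deepest shared node is where two words last agree before diverging.
"kcm" and "kcoemwyh" agree on "kc" (2 characters) before diverging; nothing deeper is shared.
Longest shared-prefix length: 2

2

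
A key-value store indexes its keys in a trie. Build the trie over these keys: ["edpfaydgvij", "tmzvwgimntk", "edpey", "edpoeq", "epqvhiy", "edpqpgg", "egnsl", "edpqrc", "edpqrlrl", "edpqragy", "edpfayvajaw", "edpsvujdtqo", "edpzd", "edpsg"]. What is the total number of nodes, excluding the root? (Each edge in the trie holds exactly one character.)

For each word, the new-node count is its length minus the longest prefix already in the trie:
  "edpfaydgvij" → 11 new (e, d, p, f, a, y, d, g, v, i, j)
  "tmzvwgimntk" → 11 new (t, m, z, v, w, g, i, m, n, t, k)
  "edpey" → prefix "edp" already present; 2 new (e, y)
  "edpoeq" → prefix "edp" already present; 3 new (o, e, q)
  "epqvhiy" → prefix "e" already present; 6 new (p, q, v, h, i, y)
  "edpqpgg" → prefix "edp" already present; 4 new (q, p, g, g)
  "egnsl" → prefix "e" already present; 4 new (g, n, s, l)
  "edpqrc" → prefix "edpq" already present; 2 new (r, c)
  "edpqrlrl" → prefix "edpqr" already present; 3 new (l, r, l)
  "edpqragy" → prefix "edpqr" already present; 3 new (a, g, y)
  "edpfayvajaw" → prefix "edpfay" already present; 5 new (v, a, j, a, w)
  "edpsvujdtqo" → prefix "edp" already present; 8 new (s, v, u, j, d, t, q, o)
  "edpzd" → prefix "edp" already present; 2 new (z, d)
  "edpsg" → prefix "edps" already present; 1 new (g)
Total nodes = 11 + 11 + 2 + 3 + 6 + 4 + 4 + 2 + 3 + 3 + 5 + 8 + 2 + 1 = 65

65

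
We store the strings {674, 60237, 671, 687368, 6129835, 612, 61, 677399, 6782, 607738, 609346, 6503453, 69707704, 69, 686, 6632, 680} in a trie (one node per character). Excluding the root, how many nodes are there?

51

Insert word by word; a character creates a node only if that edge doesn't already exist:
  "674" → 3 new (6, 7, 4)
  "60237" → prefix "6" already present; 4 new (0, 2, 3, 7)
  "671" → prefix "67" already present; 1 new (1)
  "687368" → prefix "6" already present; 5 new (8, 7, 3, 6, 8)
  "6129835" → prefix "6" already present; 6 new (1, 2, 9, 8, 3, 5)
  "612" → prefix "612" already present; 0 new (none)
  "61" → prefix "61" already present; 0 new (none)
  "677399" → prefix "67" already present; 4 new (7, 3, 9, 9)
  "6782" → prefix "67" already present; 2 new (8, 2)
  "607738" → prefix "60" already present; 4 new (7, 7, 3, 8)
  "609346" → prefix "60" already present; 4 new (9, 3, 4, 6)
  "6503453" → prefix "6" already present; 6 new (5, 0, 3, 4, 5, 3)
  "69707704" → prefix "6" already present; 7 new (9, 7, 0, 7, 7, 0, 4)
  "69" → prefix "69" already present; 0 new (none)
  "686" → prefix "68" already present; 1 new (6)
  "6632" → prefix "6" already present; 3 new (6, 3, 2)
  "680" → prefix "68" already present; 1 new (0)
Total nodes = 3 + 4 + 1 + 5 + 6 + 0 + 0 + 4 + 2 + 4 + 4 + 6 + 7 + 0 + 1 + 3 + 1 = 51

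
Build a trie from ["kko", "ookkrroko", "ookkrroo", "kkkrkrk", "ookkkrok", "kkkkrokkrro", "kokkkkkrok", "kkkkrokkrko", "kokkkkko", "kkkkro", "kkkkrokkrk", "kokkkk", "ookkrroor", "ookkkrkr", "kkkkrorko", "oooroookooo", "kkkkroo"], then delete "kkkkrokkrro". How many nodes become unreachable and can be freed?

2

A node on "kkkkrokkrro"'s path can go only if nothing else ends at it or branches off below it.
The suffix "ro" (2 nodes) is used only by "kkkkrokkrro"; the node for "kkkkrokkr" still has the child "k", so pruning stops there.
Nodes removed: 2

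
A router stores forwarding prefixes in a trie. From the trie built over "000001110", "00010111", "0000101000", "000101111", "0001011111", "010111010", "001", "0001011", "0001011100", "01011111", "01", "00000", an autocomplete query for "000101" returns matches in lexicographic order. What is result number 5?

0001011111

Filter for "000101…" and sort: "0001011", "00010111", "0001011100", "000101111", "0001011111"
The 5th is 0001011111.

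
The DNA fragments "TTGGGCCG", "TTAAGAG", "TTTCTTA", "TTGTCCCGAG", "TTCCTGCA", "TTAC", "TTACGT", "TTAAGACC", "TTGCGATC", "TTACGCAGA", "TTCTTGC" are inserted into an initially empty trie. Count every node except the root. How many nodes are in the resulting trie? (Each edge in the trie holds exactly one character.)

Trace insertions, counting only characters that open a new branch:
  "TTGGGCCG" → 8 new (T, T, G, G, G, C, C, G)
  "TTAAGAG" → prefix "TT" already present; 5 new (A, A, G, A, G)
  "TTTCTTA" → prefix "TT" already present; 5 new (T, C, T, T, A)
  "TTGTCCCGAG" → prefix "TTG" already present; 7 new (T, C, C, C, G, A, G)
  "TTCCTGCA" → prefix "TT" already present; 6 new (C, C, T, G, C, A)
  "TTAC" → prefix "TTA" already present; 1 new (C)
  "TTACGT" → prefix "TTAC" already present; 2 new (G, T)
  "TTAAGACC" → prefix "TTAAGA" already present; 2 new (C, C)
  "TTGCGATC" → prefix "TTG" already present; 5 new (C, G, A, T, C)
  "TTACGCAGA" → prefix "TTACG" already present; 4 new (C, A, G, A)
  "TTCTTGC" → prefix "TTC" already present; 4 new (T, T, G, C)
Total nodes = 8 + 5 + 5 + 7 + 6 + 1 + 2 + 2 + 5 + 4 + 4 = 49

49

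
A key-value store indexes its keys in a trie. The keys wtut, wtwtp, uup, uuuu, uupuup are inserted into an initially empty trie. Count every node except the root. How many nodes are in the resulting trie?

15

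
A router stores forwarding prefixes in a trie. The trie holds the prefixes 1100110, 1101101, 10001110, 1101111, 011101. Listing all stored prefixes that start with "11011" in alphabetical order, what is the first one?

Words with prefix "11011", in lexicographic order: "1101101", "1101111"
The 1st is 1101101.

1101101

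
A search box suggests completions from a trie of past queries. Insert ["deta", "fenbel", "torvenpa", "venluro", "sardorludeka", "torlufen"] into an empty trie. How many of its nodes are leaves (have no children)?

6

Leaves are exactly the stored words that no other stored word extends.
Those words: "deta", "fenbel", "sardorludeka", "torlufen", "torvenpa", "venluro"
Leaf count: 6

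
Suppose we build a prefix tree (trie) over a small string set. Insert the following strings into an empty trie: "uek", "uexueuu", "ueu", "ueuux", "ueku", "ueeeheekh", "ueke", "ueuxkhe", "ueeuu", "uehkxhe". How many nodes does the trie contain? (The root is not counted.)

Trie structure (* marks end of a word):
(root)
└─ u
   └─ e
      ├─ e
      │  ├─ e
      │  │  └─ h
      │  │     └─ e
      │  │        └─ e
      │  │           └─ k
      │  │              └─ h *
      │  └─ u
      │     └─ u *
      ├─ h
      │  └─ k
      │     └─ x
      │        └─ h
      │           └─ e *
      ├─ k *
      │  ├─ e *
      │  └─ u *
      ├─ u *
      │  ├─ u
      │  │  └─ x *
      │  └─ x
      │     └─ k
      │        └─ h
      │           └─ e *
      └─ x
         └─ u
            └─ e
               └─ u
                  └─ u *
Counting every labelled node above: 31.

31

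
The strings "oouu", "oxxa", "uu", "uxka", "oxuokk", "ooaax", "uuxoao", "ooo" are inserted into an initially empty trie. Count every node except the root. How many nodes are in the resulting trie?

Insert word by word; a character creates a node only if that edge doesn't already exist:
  "oouu" → 4 new (o, o, u, u)
  "oxxa" → prefix "o" already present; 3 new (x, x, a)
  "uu" → 2 new (u, u)
  "uxka" → prefix "u" already present; 3 new (x, k, a)
  "oxuokk" → prefix "ox" already present; 4 new (u, o, k, k)
  "ooaax" → prefix "oo" already present; 3 new (a, a, x)
  "uuxoao" → prefix "uu" already present; 4 new (x, o, a, o)
  "ooo" → prefix "oo" already present; 1 new (o)
Total nodes = 4 + 3 + 2 + 3 + 4 + 3 + 4 + 1 = 24

24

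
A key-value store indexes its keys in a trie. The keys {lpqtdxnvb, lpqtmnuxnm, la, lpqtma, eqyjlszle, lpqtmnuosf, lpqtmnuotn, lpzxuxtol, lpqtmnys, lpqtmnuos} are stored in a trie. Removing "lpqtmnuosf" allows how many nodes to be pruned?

1

After clearing the end-marker at "lpqtmnuosf", prune upward until reaching a node still needed by another word.
The suffix "f" (1 node) is used only by "lpqtmnuosf"; "lpqtmnuos" is itself a stored word, so pruning stops there.
Nodes removed: 1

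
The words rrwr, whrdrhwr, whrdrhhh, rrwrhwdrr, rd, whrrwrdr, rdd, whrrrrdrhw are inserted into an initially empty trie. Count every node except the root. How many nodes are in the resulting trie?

32

Trace insertions, counting only characters that open a new branch:
  "rrwr" → 4 new (r, r, w, r)
  "whrdrhwr" → 8 new (w, h, r, d, r, h, w, r)
  "whrdrhhh" → prefix "whrdrh" already present; 2 new (h, h)
  "rrwrhwdrr" → prefix "rrwr" already present; 5 new (h, w, d, r, r)
  "rd" → prefix "r" already present; 1 new (d)
  "whrrwrdr" → prefix "whr" already present; 5 new (r, w, r, d, r)
  "rdd" → prefix "rd" already present; 1 new (d)
  "whrrrrdrhw" → prefix "whrr" already present; 6 new (r, r, d, r, h, w)
Total nodes = 4 + 8 + 2 + 5 + 1 + 5 + 1 + 6 = 32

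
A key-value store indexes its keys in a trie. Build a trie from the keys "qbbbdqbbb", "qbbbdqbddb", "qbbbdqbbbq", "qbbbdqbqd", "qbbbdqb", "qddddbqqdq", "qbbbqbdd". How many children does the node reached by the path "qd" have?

The children of the "qd" node are the distinct next characters among strings starting with "qd".
Characters that immediately follow "qd" among the stored strings: {d}.
That node has 1 child edge.

1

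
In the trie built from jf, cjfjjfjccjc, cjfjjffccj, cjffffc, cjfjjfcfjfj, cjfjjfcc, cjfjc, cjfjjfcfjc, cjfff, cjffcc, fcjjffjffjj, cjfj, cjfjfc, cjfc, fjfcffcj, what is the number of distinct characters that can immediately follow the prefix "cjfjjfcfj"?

Follow the path "cjfjjfcfj" to its node, then look at its outgoing edges.
Characters that immediately follow "cjfjjfcfj" among the stored strings: {c, f}.
That node has 2 child edges.

2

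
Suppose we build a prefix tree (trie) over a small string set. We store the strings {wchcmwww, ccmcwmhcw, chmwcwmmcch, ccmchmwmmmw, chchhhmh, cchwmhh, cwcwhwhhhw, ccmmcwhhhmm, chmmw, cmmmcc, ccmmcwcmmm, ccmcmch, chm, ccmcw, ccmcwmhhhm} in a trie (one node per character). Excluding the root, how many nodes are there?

79

Insert word by word; a character creates a node only if that edge doesn't already exist:
  "wchcmwww" → 8 new (w, c, h, c, m, w, w, w)
  "ccmcwmhcw" → 9 new (c, c, m, c, w, m, h, c, w)
  "chmwcwmmcch" → prefix "c" already present; 10 new (h, m, w, c, w, m, m, c, c, h)
  "ccmchmwmmmw" → prefix "ccmc" already present; 7 new (h, m, w, m, m, m, w)
  "chchhhmh" → prefix "ch" already present; 6 new (c, h, h, h, m, h)
  "cchwmhh" → prefix "cc" already present; 5 new (h, w, m, h, h)
  "cwcwhwhhhw" → prefix "c" already present; 9 new (w, c, w, h, w, h, h, h, w)
  "ccmmcwhhhmm" → prefix "ccm" already present; 8 new (m, c, w, h, h, h, m, m)
  "chmmw" → prefix "chm" already present; 2 new (m, w)
  "cmmmcc" → prefix "c" already present; 5 new (m, m, m, c, c)
  "ccmmcwcmmm" → prefix "ccmmcw" already present; 4 new (c, m, m, m)
  "ccmcmch" → prefix "ccmc" already present; 3 new (m, c, h)
  "chm" → prefix "chm" already present; 0 new (none)
  "ccmcw" → prefix "ccmcw" already present; 0 new (none)
  "ccmcwmhhhm" → prefix "ccmcwmh" already present; 3 new (h, h, m)
Total nodes = 8 + 9 + 10 + 7 + 6 + 5 + 9 + 8 + 2 + 5 + 4 + 3 + 0 + 0 + 3 = 79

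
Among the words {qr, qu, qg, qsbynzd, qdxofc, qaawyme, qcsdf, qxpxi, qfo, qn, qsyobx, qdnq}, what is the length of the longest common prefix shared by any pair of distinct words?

Look for the deepest trie node that still has at least two words in its subtree.
"qdnq" and "qdxofc" agree on "qd" (2 characters) before diverging; nothing deeper is shared.
Longest shared-prefix length: 2

2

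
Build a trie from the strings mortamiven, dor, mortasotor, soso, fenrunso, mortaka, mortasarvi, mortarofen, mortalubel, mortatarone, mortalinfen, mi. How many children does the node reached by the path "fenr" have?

1

Walk "fenr" from the root, arriving at one node.
Distinct next characters after "fenr": u.
That node has 1 child edge.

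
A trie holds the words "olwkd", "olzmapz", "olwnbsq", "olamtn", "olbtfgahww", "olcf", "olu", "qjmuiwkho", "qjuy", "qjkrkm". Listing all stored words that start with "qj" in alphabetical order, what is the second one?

Filter for "qj…" and sort: "qjkrkm", "qjmuiwkho", "qjuy"
The 2nd is qjmuiwkho.

qjmuiwkho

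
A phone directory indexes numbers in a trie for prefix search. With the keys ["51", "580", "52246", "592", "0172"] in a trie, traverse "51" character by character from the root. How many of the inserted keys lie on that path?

1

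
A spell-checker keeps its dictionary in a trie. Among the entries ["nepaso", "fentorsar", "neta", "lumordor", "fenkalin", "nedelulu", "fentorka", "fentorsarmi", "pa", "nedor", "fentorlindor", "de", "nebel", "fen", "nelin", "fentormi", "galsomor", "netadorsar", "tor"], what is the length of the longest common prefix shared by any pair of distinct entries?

The deepest shared node is where two words last agree before diverging.
"fentorsar" and "fentorsarmi" agree on "fentorsar" (9 characters) before diverging; nothing deeper is shared.
Longest shared-prefix length: 9

9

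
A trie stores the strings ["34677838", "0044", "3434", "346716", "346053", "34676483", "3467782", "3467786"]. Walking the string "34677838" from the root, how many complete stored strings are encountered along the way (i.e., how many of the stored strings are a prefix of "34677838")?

1

Check each prefix of "34677838" against the stored set — each match is an end-marker on the path.
Prefixes of the query that are stored words: "34677838"
Count: 1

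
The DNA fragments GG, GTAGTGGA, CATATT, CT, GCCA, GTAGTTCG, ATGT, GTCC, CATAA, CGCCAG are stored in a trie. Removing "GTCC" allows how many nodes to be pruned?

2

Walk "GTCC" from the leaf back toward the root, removing each node that no remaining word uses.
The suffix "CC" (2 nodes) is used only by "GTCC"; the node for "GT" still has the child "A", so pruning stops there.
Nodes removed: 2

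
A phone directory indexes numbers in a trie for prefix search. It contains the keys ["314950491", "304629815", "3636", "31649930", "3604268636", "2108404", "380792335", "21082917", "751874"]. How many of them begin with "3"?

6

Filter for entries beginning with "3":
Matches: "304629815", "314950491", "31649930", "3604268636", "3636", "380792335"
Count: 6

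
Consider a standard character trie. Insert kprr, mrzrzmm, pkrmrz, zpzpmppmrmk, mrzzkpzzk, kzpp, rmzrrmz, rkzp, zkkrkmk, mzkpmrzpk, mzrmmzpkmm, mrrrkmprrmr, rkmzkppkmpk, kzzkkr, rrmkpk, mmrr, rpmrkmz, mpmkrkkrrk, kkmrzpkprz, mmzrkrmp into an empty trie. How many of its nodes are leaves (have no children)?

Leaves are exactly the stored words that no other stored word extends.
Those words: "kkmrzpkprz", "kprr", "kzpp", "kzzkkr", "mmrr", "mmzrkrmp", "mpmkrkkrrk", "mrrrkmprrmr", "mrzrzmm", "mrzzkpzzk", "mzkpmrzpk", "mzrmmzpkmm", "pkrmrz", "rkmzkppkmpk", "rkzp", "rmzrrmz", "rpmrkmz", "rrmkpk", "zkkrkmk", "zpzpmppmrmk"
Leaf count: 20

20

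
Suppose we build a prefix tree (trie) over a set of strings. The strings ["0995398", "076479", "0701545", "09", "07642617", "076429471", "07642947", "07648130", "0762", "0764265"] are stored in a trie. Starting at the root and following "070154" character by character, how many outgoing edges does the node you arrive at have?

The children of the "070154" node are the distinct next characters among strings starting with "070154".
Distinct next characters after "070154": 5.
That node has 1 child edge.

1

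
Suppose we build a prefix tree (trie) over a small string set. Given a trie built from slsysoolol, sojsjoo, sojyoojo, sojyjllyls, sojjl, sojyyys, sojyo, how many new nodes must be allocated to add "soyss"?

3

The longest prefix of "soyss" already in the trie is "so" (length 2).
Each of the 3 remaining characters creates one node.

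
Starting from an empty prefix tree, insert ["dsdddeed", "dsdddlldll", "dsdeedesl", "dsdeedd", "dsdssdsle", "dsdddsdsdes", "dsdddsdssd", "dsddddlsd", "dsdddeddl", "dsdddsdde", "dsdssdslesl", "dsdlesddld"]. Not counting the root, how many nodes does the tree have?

Count nodes per top-level branch (shared prefixes stored once):
  'd'-branch (dsddddlsd, dsdddeddl, dsdddeed, dsdddlldll, dsdddsdde, dsdddsdsdes, dsdddsdssd, dsdeedd, dsdeedesl, dsdlesddld, dsdssdsle, dsdssdslesl): 52 nodes
Sum: 52

52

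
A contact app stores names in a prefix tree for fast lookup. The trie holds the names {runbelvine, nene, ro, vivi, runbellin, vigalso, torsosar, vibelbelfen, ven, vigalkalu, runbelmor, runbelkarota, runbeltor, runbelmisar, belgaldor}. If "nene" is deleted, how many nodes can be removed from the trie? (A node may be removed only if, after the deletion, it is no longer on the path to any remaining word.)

After clearing the end-marker at "nene", prune upward until reaching a node still needed by another word.
No other word shares any prefix with "nene", so all 4 of its nodes go.
Nodes removed: 4

4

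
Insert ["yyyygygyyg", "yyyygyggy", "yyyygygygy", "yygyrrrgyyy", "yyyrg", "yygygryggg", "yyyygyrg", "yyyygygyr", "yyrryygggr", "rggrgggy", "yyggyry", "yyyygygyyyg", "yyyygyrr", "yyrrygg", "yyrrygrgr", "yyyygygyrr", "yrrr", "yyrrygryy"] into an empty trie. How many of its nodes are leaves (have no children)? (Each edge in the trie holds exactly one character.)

A leaf is a node with no children — equivalently, the end of a word that is not a proper prefix of any other stored word.
Those words: "rggrgggy", "yrrr", "yyggyry", "yygygryggg", "yygyrrrgyyy", "yyrrygg", "yyrrygrgr", "yyrrygryy", "yyrryygggr", "yyyrg", "yyyygyggy", "yyyygygygy", "yyyygygyrr", "yyyygygyyg", "yyyygygyyyg", "yyyygyrg", "yyyygyrr"
Leaf count: 17

17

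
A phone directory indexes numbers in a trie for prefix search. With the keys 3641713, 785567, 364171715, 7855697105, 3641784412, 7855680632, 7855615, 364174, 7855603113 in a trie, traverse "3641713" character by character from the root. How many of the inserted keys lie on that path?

1

Check each prefix of "3641713" against the stored set — each match is an end-marker on the path.
Prefixes of the query that are stored words: "3641713"
Count: 1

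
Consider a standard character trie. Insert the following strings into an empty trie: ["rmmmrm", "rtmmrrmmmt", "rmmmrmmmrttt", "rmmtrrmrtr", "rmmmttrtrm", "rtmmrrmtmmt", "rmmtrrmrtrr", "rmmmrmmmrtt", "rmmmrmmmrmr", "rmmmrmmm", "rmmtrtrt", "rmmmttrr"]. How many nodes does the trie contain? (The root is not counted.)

Insert word by word; a character creates a node only if that edge doesn't already exist:
  "rmmmrm" → 6 new (r, m, m, m, r, m)
  "rtmmrrmmmt" → prefix "r" already present; 9 new (t, m, m, r, r, m, m, m, t)
  "rmmmrmmmrttt" → prefix "rmmmrm" already present; 6 new (m, m, r, t, t, t)
  "rmmtrrmrtr" → prefix "rmm" already present; 7 new (t, r, r, m, r, t, r)
  "rmmmttrtrm" → prefix "rmmm" already present; 6 new (t, t, r, t, r, m)
  "rtmmrrmtmmt" → prefix "rtmmrrm" already present; 4 new (t, m, m, t)
  "rmmtrrmrtrr" → prefix "rmmtrrmrtr" already present; 1 new (r)
  "rmmmrmmmrtt" → prefix "rmmmrmmmrtt" already present; 0 new (none)
  "rmmmrmmmrmr" → prefix "rmmmrmmmr" already present; 2 new (m, r)
  "rmmmrmmm" → prefix "rmmmrmmm" already present; 0 new (none)
  "rmmtrtrt" → prefix "rmmtr" already present; 3 new (t, r, t)
  "rmmmttrr" → prefix "rmmmttr" already present; 1 new (r)
Total nodes = 6 + 9 + 6 + 7 + 6 + 4 + 1 + 0 + 2 + 0 + 3 + 1 = 45

45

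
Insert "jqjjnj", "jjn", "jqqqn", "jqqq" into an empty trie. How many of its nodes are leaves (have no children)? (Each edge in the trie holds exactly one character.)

A leaf is a node with no children — equivalently, the end of a word that is not a proper prefix of any other stored word.
Those words: "jjn", "jqjjnj", "jqqqn"
Leaf count: 3

3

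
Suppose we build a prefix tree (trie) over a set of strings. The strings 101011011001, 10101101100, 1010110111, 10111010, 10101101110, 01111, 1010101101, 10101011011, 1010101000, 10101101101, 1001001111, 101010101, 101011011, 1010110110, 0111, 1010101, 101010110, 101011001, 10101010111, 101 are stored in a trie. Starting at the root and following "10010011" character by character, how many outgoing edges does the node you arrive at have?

The children of the "10010011" node are the distinct next characters among strings starting with "10010011".
Distinct next characters after "10010011": 1.
That node has 1 child edge.

1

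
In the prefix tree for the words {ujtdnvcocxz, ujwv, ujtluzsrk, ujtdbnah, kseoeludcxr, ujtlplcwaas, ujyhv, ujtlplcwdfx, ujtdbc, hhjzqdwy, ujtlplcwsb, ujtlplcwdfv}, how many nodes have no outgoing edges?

12

A leaf is a node with no children — equivalently, the end of a word that is not a proper prefix of any other stored word.
Those words: "hhjzqdwy", "kseoeludcxr", "ujtdbc", "ujtdbnah", "ujtdnvcocxz", "ujtlplcwaas", "ujtlplcwdfv", "ujtlplcwdfx", "ujtlplcwsb", "ujtluzsrk", "ujwv", "ujyhv"
Leaf count: 12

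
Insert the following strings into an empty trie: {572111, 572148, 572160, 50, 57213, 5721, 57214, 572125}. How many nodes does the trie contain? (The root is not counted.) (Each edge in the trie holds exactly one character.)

Count nodes per top-level branch (shared prefixes stored once):
  '5'-branch (50, 5721, 572111, 572125, 57213, 57214, 572148, 572160): 14 nodes
Sum: 14

14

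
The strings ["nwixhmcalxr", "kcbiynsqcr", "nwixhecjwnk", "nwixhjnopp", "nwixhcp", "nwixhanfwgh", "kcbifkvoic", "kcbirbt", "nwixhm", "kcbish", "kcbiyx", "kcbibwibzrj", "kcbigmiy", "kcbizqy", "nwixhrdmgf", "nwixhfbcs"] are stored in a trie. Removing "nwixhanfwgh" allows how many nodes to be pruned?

Walk "nwixhanfwgh" from the leaf back toward the root, removing each node that no remaining word uses.
The suffix "anfwgh" (6 nodes) is used only by "nwixhanfwgh"; the node for "nwixh" still has the child "m", so pruning stops there.
Nodes removed: 6

6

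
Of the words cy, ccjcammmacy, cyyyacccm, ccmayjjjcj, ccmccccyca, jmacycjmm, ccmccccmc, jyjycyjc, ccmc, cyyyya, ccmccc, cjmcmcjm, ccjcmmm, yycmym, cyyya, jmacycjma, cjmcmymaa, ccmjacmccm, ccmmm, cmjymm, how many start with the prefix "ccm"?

Traverse to the node for "ccm", then collect every word in that subtree.
Matches: "ccmayjjjcj", "ccmc", "ccmccc", "ccmccccmc", "ccmccccyca", "ccmjacmccm", "ccmmm"
Count: 7

7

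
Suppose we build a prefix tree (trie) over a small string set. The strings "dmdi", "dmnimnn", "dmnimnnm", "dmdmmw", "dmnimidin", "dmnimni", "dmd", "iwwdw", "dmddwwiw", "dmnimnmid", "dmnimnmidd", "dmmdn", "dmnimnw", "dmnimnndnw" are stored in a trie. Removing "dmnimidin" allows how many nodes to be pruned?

4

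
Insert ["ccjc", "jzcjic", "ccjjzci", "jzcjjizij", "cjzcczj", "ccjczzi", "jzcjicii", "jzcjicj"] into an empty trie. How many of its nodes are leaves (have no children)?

Leaves are exactly the stored words that no other stored word extends.
Those words: "ccjczzi", "ccjjzci", "cjzcczj", "jzcjicii", "jzcjicj", "jzcjjizij"
Leaf count: 6

6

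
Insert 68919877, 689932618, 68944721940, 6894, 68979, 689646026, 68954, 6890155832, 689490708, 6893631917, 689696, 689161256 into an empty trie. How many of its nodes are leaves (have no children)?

A leaf is a node with no children — equivalently, the end of a word that is not a proper prefix of any other stored word.
Those words: "6890155832", "689161256", "68919877", "6893631917", "68944721940", "689490708", "68954", "689646026", "689696", "68979", "689932618"
Leaf count: 11

11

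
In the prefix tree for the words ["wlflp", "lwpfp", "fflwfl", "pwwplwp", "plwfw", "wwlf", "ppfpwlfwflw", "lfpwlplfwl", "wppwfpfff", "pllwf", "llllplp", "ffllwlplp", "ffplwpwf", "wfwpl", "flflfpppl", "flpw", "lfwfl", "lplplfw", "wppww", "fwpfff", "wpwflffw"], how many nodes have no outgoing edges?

A leaf is a node with no children — equivalently, the end of a word that is not a proper prefix of any other stored word.
Those words: "ffllwlplp", "fflwfl", "ffplwpwf", "flflfpppl", "flpw", "fwpfff", "lfpwlplfwl", "lfwfl", "llllplp", "lplplfw", "lwpfp", "pllwf", "plwfw", "ppfpwlfwflw", "pwwplwp", "wfwpl", "wlflp", "wppwfpfff", "wppww", "wpwflffw", "wwlf"
Leaf count: 21

21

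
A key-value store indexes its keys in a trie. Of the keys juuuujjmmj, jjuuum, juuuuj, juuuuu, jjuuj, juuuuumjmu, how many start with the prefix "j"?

6

Walk to "j"; the words in its subtree are exactly those with that prefix.
Matches: "jjuuj", "jjuuum", "juuuuj", "juuuujjmmj", "juuuuu", "juuuuumjmu"
Count: 6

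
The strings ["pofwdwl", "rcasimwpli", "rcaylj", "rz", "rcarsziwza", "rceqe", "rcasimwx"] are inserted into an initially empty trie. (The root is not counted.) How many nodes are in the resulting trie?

For each word, the new-node count is its length minus the longest prefix already in the trie:
  "pofwdwl" → 7 new (p, o, f, w, d, w, l)
  "rcasimwpli" → 10 new (r, c, a, s, i, m, w, p, l, i)
  "rcaylj" → prefix "rca" already present; 3 new (y, l, j)
  "rz" → prefix "r" already present; 1 new (z)
  "rcarsziwza" → prefix "rca" already present; 7 new (r, s, z, i, w, z, a)
  "rceqe" → prefix "rc" already present; 3 new (e, q, e)
  "rcasimwx" → prefix "rcasimw" already present; 1 new (x)
Total nodes = 7 + 10 + 3 + 1 + 7 + 3 + 1 = 32

32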